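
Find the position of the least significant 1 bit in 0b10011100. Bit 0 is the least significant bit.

2

0b10011100 = 10011100
Trailing zeros: 2, so the lowest set bit is bit 2 (value 4).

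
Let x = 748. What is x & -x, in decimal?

4

x = 1011101100 = 748
-x (two's complement) = …0100010100
AND   = 0000000100 = 4
(x & -x isolates the lowest set bit of x.)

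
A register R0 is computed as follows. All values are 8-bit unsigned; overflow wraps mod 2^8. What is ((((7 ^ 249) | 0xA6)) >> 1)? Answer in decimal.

7 = 00000111
249 = 11111001
→ ^ → 11111110 = 254
0xA6 = 10100110
→ | → 11111110 = 254
→ >> 1 → 01111111 = 127

127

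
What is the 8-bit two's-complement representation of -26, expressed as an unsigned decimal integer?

230

26 in 8 bits: 00011010
Invert: 11100101
Add 1:  11100110 = 230
(Check: 2^8 - 26 = 256 - 26 = 230.)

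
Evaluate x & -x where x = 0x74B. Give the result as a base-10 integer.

1

x = 11101001011 = 1867
-x (two's complement) = …00010110101
AND   = 00000000001 = 1
(x & -x isolates the lowest set bit of x.)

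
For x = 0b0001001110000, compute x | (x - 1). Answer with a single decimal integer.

639

x = 1001110000 = 624
x - 1 = 1001101111
OR    = 1001111111 = 639
(x | (x - 1) sets all bits below the lowest set bit.)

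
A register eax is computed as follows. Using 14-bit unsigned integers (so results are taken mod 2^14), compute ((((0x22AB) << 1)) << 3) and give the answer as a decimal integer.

0x22AB = 10001010101011
→ << 1 (mod 2^14) → 00010101010110 = 1366
→ << 3 (mod 2^14) → 10101010110000 = 10928

10928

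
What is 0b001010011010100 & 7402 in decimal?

a = 1010011010100
7402 = 1110011101010
AND → 1010011000000 = 5312

5312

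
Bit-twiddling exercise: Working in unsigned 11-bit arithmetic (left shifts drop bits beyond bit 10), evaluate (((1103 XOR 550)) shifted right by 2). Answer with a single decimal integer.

1103 = 10001001111
550 = 01000100110
→ XOR → 11001101001 = 1641
→ shifted right by 2 → 00110011010 = 410

410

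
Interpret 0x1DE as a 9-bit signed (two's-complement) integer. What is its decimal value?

pattern = 111011110 (MSB is 1 ⇒ negative)
Invert: 000100001, add 1 → 000100010 = 34, so the value is -34.
(Equivalently: 478 - 2^9 = 478 - 512 = -34.)

-34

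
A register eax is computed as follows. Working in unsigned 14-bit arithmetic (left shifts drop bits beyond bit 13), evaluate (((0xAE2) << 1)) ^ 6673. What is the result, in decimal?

0xAE2 = 00101011100010
→ << 1 (mod 2^14) → 01010111000100 = 5572
6673 = 01101000010001
→ ^ → 00111111010101 = 4053

4053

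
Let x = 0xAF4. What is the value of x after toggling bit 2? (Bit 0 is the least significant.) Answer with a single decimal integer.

2800

x = 101011110100
bit 2 is currently 1; toggle it via x ^ (1 << 2) = x ^ 4
→ 101011110000 = 2800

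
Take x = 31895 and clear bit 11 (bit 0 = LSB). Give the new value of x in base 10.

x = 111110010010111
bit 11 is currently 1; clear it via x & ~(1 << 11) = x & ~2048
→ 111010010010111 = 29847

29847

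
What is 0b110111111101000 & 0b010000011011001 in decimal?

8392

a = 110111111101000
b = 010000011011001
AND → 010000011001000 = 8392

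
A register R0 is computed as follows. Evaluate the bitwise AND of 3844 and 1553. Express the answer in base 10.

3844 = 111100000100
1553 = 011000010001
AND → 011000000000 = 1536

1536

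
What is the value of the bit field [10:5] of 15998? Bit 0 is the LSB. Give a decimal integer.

v = 11111001111110
Shift right by 5: 111110011
Mask low 6 bits: 110011 = 51

51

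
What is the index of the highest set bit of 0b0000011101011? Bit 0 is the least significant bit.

7

0b0000011101011 = 11101011
The topmost 1 is at position 7 (since 2^7 = 128 ≤ 235 < 256).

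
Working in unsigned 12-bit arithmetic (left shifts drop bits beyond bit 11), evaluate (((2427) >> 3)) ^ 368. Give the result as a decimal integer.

95

2427 = 100101111011
→ >> 3 → 000100101111 = 303
368 = 000101110000
→ ^ → 000001011111 = 95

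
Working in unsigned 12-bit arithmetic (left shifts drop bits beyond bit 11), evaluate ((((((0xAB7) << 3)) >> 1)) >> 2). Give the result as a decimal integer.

0xAB7 = 101010110111
→ << 3 (mod 2^12) → 010110111000 = 1464
→ >> 1 → 001011011100 = 732
→ >> 2 → 000010110111 = 183

183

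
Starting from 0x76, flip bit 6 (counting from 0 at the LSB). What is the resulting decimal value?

x = 01110110
bit 6 is currently 1; toggle it via x ^ (1 << 6) = x ^ 64
→ 00110110 = 54

54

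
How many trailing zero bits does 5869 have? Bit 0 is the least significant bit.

0

5869 = 1011011101101
Trailing zeros: 0, so the lowest set bit is bit 0 (value 1).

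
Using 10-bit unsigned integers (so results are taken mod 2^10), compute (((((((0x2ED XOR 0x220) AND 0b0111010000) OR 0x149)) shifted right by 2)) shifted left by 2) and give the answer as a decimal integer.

456

0x2ED = 1011101101
0x220 = 1000100000
→ XOR → 0011001101 = 205
0b0111010000 = 0111010000
→ AND → 0011000000 = 192
0x149 = 0101001001
→ OR → 0111001001 = 457
→ shifted right by 2 → 0001110010 = 114
→ shifted left by 2 (mod 2^10) → 0111001000 = 456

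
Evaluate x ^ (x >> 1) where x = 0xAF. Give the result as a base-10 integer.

248

x = 10101111 = 175
x>>1 = 01010111
XOR  = 11111000 = 248
(x ^ (x >> 1) gives the standard binary-reflected Gray code of x.)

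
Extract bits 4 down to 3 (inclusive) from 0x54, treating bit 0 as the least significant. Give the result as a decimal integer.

2

v = 001010100
Shift right by 3: 001010
Mask low 2 bits: 10 = 2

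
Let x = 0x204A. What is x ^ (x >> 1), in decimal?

x = 10000001001010 = 8266
x>>1 = 01000000100101
XOR  = 11000001101111 = 12399
(x ^ (x >> 1) gives the standard binary-reflected Gray code of x.)

12399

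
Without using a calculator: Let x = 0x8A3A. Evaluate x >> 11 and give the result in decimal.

0x8A3A = 1000101000111010
shift right by 11 → 0000000000010001 = 17
(equivalently, floor(35386 / 2048))

17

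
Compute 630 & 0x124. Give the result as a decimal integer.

630 = 1001110110
0x124 = 0100100100
AND → 0000100100 = 36

36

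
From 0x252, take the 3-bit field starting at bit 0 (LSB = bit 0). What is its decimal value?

v = 1001010010
Shift right by 0: 1001010010
Mask low 3 bits: 010 = 2

2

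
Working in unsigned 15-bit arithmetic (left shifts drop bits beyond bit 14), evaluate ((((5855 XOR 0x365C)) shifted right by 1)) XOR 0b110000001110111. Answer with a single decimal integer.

5855 = 001011011011111
0x365C = 011011001011100
→ XOR → 010000010000011 = 8323
→ shifted right by 1 → 001000001000001 = 4161
0b110000001110111 = 110000001110111
→ XOR → 111000000110110 = 28726

28726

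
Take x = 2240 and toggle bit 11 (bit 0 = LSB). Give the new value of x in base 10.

192

x = 0100011000000
bit 11 is currently 1; toggle it via x ^ (1 << 11) = x ^ 2048
→ 0000011000000 = 192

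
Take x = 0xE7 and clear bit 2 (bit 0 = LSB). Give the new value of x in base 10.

x = 11100111
bit 2 is currently 1; clear it via x & ~(1 << 2) = x & ~4
→ 11100011 = 227

227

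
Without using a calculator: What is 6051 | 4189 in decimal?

6051 = 1011110100011
4189 = 1000001011101
 OR → 1011111111111 = 6143

6143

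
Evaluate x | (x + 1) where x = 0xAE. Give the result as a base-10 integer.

x = 10101110 = 174
x + 1 = 10101111
OR    = 10101111 = 175
(x | (x + 1) sets the lowest cleared bit.)

175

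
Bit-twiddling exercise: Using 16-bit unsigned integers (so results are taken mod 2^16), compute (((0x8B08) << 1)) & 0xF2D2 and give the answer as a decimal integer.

0x8B08 = 1000101100001000
→ << 1 (mod 2^16) → 0001011000010000 = 5648
0xF2D2 = 1111001011010010
→ & → 0001001000010000 = 4624

4624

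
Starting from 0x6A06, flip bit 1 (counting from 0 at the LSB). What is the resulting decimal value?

27140

x = 110101000000110
bit 1 is currently 1; toggle it via x ^ (1 << 1) = x ^ 2
→ 110101000000100 = 27140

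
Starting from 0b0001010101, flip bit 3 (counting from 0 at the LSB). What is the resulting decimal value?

x = 0001010101
bit 3 is currently 0; toggle it via x ^ (1 << 3) = x ^ 8
→ 0001011101 = 93

93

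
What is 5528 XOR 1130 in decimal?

5528 = 1010110011000
1130 = 0010001101010
XOR → 1000111110010 = 4594

4594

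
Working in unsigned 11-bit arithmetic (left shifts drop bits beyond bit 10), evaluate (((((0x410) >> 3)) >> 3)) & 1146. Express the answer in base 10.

16

0x410 = 10000010000
→ >> 3 → 00010000010 = 130
→ >> 3 → 00000010000 = 16
1146 = 10001111010
→ & → 00000010000 = 16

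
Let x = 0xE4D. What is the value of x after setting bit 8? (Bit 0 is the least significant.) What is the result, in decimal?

x = 0111001001101
bit 8 is currently 0; set it via x | (1 << 8) = x | 256
→ 0111101001101 = 3917

3917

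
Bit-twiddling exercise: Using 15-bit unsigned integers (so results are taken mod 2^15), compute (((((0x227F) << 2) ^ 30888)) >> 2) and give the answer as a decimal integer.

7253

0x227F = 010001001111111
→ << 2 (mod 2^15) → 000100111111100 = 2556
30888 = 111100010101000
→ ^ → 111000101010100 = 29012
→ >> 2 → 001110001010101 = 7253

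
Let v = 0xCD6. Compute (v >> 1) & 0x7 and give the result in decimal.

v = 110011010110
Shift right by 1: 11001101011
Mask low 3 bits: 011 = 3

3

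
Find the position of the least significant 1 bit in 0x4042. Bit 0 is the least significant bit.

1

0x4042 = 100000001000010
Trailing zeros: 1, so the lowest set bit is bit 1 (value 2).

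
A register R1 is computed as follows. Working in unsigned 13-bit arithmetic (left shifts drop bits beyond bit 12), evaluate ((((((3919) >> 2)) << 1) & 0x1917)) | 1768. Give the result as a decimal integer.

3919 = 0111101001111
→ >> 2 → 0001111010011 = 979
→ << 1 (mod 2^13) → 0011110100110 = 1958
0x1917 = 1100100010111
→ & → 0000100000110 = 262
1768 = 0011011101000
→ | → 0011111101110 = 2030

2030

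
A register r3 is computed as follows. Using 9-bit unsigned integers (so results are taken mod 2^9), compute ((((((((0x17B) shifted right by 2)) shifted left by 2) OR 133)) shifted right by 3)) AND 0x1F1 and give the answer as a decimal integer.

49

0x17B = 101111011
→ shifted right by 2 → 001011110 = 94
→ shifted left by 2 (mod 2^9) → 101111000 = 376
133 = 010000101
→ OR → 111111101 = 509
→ shifted right by 3 → 000111111 = 63
0x1F1 = 111110001
→ AND → 000110001 = 49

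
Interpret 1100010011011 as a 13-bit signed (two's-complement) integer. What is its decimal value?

pattern = 1100010011011 (MSB is 1 ⇒ negative)
Invert: 0011101100100, add 1 → 0011101100101 = 1893, so the value is -1893.
(Equivalently: 6299 - 2^13 = 6299 - 8192 = -1893.)

-1893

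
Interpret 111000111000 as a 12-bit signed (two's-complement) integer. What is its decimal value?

-456

pattern = 111000111000 (MSB is 1 ⇒ negative)
Invert: 000111000111, add 1 → 000111001000 = 456, so the value is -456.
(Equivalently: 3640 - 2^12 = 3640 - 4096 = -456.)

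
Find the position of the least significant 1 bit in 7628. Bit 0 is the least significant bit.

2

7628 = 1110111001100
Trailing zeros: 2, so the lowest set bit is bit 2 (value 4).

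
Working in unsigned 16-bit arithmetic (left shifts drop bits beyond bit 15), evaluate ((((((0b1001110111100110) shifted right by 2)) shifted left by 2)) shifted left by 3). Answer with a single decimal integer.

0b1001110111100110 = 1001110111100110
→ shifted right by 2 → 0010011101111001 = 10105
→ shifted left by 2 (mod 2^16) → 1001110111100100 = 40420
→ shifted left by 3 (mod 2^16) → 1110111100100000 = 61216

61216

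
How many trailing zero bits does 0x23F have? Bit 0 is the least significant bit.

0

0x23F = 1000111111
Trailing zeros: 0, so the lowest set bit is bit 0 (value 1).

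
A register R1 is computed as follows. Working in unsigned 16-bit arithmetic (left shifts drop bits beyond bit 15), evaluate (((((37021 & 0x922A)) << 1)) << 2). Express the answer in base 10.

32832

37021 = 1001000010011101
0x922A = 1001001000101010
→ & → 1001000000001000 = 36872
→ << 1 (mod 2^16) → 0010000000010000 = 8208
→ << 2 (mod 2^16) → 1000000001000000 = 32832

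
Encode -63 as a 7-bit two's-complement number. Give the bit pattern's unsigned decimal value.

63 in 7 bits: 0111111
Invert: 1000000
Add 1:  1000001 = 65
(Check: 2^7 - 63 = 128 - 63 = 65.)

65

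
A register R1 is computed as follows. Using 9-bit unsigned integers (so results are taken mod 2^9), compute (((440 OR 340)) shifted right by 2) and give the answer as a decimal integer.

440 = 110111000
340 = 101010100
→ OR → 111111100 = 508
→ shifted right by 2 → 001111111 = 127

127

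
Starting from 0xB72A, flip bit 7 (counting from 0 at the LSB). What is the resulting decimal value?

x = 1011011100101010
bit 7 is currently 0; toggle it via x ^ (1 << 7) = x ^ 128
→ 1011011110101010 = 47018

47018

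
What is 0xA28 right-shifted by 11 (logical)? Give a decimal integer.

1

0xA28 = 101000101000
shift right by 11 → 000000000001 = 1
(equivalently, floor(2600 / 2048))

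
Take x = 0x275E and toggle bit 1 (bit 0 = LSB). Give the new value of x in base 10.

10076

x = 0010011101011110
bit 1 is currently 1; toggle it via x ^ (1 << 1) = x ^ 2
→ 0010011101011100 = 10076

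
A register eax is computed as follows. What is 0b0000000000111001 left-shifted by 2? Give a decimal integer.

x = 00111001
shift left by 2 → 11100100 = 228
(equivalently, 57 × 2^2 = 57 × 4)

228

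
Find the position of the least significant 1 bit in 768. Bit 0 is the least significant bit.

768 = 1100000000
Trailing zeros: 8, so the lowest set bit is bit 8 (value 256).

8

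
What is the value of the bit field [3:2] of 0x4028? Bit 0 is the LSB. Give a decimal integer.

v = 100000000101000
Shift right by 2: 1000000001010
Mask low 2 bits: 10 = 2

2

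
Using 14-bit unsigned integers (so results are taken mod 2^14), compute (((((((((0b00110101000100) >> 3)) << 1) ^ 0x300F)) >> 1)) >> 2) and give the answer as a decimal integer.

1643

0b00110101000100 = 00110101000100
→ >> 3 → 00000110101000 = 424
→ << 1 (mod 2^14) → 00001101010000 = 848
0x300F = 11000000001111
→ ^ → 11001101011111 = 13151
→ >> 1 → 01100110101111 = 6575
→ >> 2 → 00011001101011 = 1643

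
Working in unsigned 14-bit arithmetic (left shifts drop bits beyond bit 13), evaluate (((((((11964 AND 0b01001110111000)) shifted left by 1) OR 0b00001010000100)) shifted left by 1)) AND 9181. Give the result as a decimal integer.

968

11964 = 10111010111100
0b01001110111000 = 01001110111000
→ AND → 00001010111000 = 696
→ shifted left by 1 (mod 2^14) → 00010101110000 = 1392
0b00001010000100 = 00001010000100
→ OR → 00011111110100 = 2036
→ shifted left by 1 (mod 2^14) → 00111111101000 = 4072
9181 = 10001111011101
→ AND → 00001111001000 = 968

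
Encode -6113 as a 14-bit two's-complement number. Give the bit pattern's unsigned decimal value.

10271

6113 in 14 bits: 01011111100001
Invert: 10100000011110
Add 1:  10100000011111 = 10271
(Check: 2^14 - 6113 = 16384 - 6113 = 10271.)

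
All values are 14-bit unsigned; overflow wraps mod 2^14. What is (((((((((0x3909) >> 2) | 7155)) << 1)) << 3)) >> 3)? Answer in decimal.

0x3909 = 11100100001001
→ >> 2 → 00111001000010 = 3650
7155 = 01101111110011
→ | → 01111111110011 = 8179
→ << 1 (mod 2^14) → 11111111100110 = 16358
→ << 3 (mod 2^14) → 11111100110000 = 16176
→ >> 3 → 00011111100110 = 2022

2022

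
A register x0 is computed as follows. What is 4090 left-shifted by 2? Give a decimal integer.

16360

4090 = 00111111111010
shift left by 2 → 11111111101000 = 16360
(equivalently, 4090 × 2^2 = 4090 × 4)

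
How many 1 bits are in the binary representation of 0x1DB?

7

0x1DB = 111011011
Count the 1s: 1 + 1 + 1 + 1 + 1 + 1 + 1 = 7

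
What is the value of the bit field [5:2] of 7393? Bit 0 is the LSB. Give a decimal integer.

8

v = 1110011100001
Shift right by 2: 11100111000
Mask low 4 bits: 1000 = 8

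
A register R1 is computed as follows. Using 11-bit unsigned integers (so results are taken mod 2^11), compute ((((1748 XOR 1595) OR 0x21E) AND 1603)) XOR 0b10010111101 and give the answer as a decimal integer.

1790

1748 = 11011010100
1595 = 11000111011
→ XOR → 00011101111 = 239
0x21E = 01000011110
→ OR → 01011111111 = 767
1603 = 11001000011
→ AND → 01001000011 = 579
0b10010111101 = 10010111101
→ XOR → 11011111110 = 1790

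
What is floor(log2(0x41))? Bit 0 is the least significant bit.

6

0x41 = 1000001
The topmost 1 is at position 6 (since 2^6 = 64 ≤ 65 < 128).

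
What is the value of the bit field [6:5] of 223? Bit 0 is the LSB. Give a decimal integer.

v = 11011111
Shift right by 5: 110
Mask low 2 bits: 10 = 2

2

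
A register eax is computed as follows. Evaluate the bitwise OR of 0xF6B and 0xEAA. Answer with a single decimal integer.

4075

0xF6B = 111101101011
0xEAA = 111010101010
 OR → 111111101011 = 4075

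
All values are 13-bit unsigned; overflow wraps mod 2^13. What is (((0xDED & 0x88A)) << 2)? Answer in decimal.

0xDED = 0110111101101
0x88A = 0100010001010
→ & → 0100010001000 = 2184
→ << 2 (mod 2^13) → 0001000100000 = 544

544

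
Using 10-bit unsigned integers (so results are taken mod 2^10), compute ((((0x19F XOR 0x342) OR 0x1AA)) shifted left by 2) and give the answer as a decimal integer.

0x19F = 0110011111
0x342 = 1101000010
→ XOR → 1011011101 = 733
0x1AA = 0110101010
→ OR → 1111111111 = 1023
→ shifted left by 2 (mod 2^10) → 1111111100 = 1020

1020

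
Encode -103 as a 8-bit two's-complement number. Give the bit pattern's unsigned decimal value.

103 in 8 bits: 01100111
Invert: 10011000
Add 1:  10011001 = 153
(Check: 2^8 - 103 = 256 - 103 = 153.)

153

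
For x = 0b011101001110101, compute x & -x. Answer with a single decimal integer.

x = 11101001110101 = 14965
-x (two's complement) = …00010110001011
AND   = 00000000000001 = 1
(x & -x isolates the lowest set bit of x.)

1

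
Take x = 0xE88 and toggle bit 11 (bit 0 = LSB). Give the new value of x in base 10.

1672

x = 111010001000
bit 11 is currently 1; toggle it via x ^ (1 << 11) = x ^ 2048
→ 011010001000 = 1672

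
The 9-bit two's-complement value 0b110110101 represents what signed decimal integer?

pattern = 110110101 (MSB is 1 ⇒ negative)
Invert: 001001010, add 1 → 001001011 = 75, so the value is -75.
(Equivalently: 437 - 2^9 = 437 - 512 = -75.)

-75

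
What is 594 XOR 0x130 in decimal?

594 = 1001010010
0x130 = 0100110000
XOR → 1101100010 = 866

866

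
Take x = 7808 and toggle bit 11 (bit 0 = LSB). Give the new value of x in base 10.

5760

x = 1111010000000
bit 11 is currently 1; toggle it via x ^ (1 << 11) = x ^ 2048
→ 1011010000000 = 5760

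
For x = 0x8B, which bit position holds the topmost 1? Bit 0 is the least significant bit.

7

0x8B = 10001011
The topmost 1 is at position 7 (since 2^7 = 128 ≤ 139 < 256).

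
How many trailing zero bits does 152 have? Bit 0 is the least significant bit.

152 = 10011000
Trailing zeros: 3, so the lowest set bit is bit 3 (value 8).

3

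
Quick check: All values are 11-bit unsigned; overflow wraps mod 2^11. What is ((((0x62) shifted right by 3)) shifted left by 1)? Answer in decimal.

0x62 = 00001100010
→ shifted right by 3 → 00000001100 = 12
→ shifted left by 1 (mod 2^11) → 00000011000 = 24

24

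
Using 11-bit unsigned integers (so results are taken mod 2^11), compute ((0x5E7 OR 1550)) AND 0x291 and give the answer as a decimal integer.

0x5E7 = 10111100111
1550 = 11000001110
→ OR → 11111101111 = 2031
0x291 = 01010010001
→ AND → 01010000001 = 641

641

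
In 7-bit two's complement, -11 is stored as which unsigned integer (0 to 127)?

117

11 in 7 bits: 0001011
Invert: 1110100
Add 1:  1110101 = 117
(Check: 2^7 - 11 = 128 - 11 = 117.)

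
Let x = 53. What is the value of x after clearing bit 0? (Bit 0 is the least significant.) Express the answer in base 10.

52

x = 0000110101
bit 0 is currently 1; clear it via x & ~(1 << 0) = x & ~1
→ 0000110100 = 52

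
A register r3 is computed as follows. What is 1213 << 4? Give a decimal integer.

1213 = 000010010111101
shift left by 4 → 100101111010000 = 19408
(equivalently, 1213 × 2^4 = 1213 × 16)

19408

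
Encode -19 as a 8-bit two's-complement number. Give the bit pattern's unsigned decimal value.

19 in 8 bits: 00010011
Invert: 11101100
Add 1:  11101101 = 237
(Check: 2^8 - 19 = 256 - 19 = 237.)

237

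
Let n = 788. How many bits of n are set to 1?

4

788 = 1100010100
Count the 1s: 1 + 1 + 1 + 1 = 4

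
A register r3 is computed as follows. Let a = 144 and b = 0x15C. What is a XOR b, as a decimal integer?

144 = 010010000
0x15C = 101011100
XOR → 111001100 = 460

460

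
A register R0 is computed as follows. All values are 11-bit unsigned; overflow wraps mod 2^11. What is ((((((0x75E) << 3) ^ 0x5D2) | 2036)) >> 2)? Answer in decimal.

0x75E = 11101011110
→ << 3 (mod 2^11) → 01011110000 = 752
0x5D2 = 10111010010
→ ^ → 11100100010 = 1826
2036 = 11111110100
→ | → 11111110110 = 2038
→ >> 2 → 00111111101 = 509

509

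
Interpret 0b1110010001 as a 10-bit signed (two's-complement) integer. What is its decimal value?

-111

pattern = 1110010001 (MSB is 1 ⇒ negative)
Invert: 0001101110, add 1 → 0001101111 = 111, so the value is -111.
(Equivalently: 913 - 2^10 = 913 - 1024 = -111.)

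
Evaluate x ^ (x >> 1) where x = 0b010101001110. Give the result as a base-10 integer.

2025

x = 10101001110 = 1358
x>>1 = 01010100111
XOR  = 11111101001 = 2025
(x ^ (x >> 1) gives the standard binary-reflected Gray code of x.)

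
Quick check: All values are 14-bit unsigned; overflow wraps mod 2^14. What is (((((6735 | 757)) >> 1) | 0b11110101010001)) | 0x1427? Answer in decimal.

6735 = 01101001001111
757 = 00001011110101
→ | → 01101011111111 = 6911
→ >> 1 → 00110101111111 = 3455
0b11110101010001 = 11110101010001
→ | → 11110101111111 = 15743
0x1427 = 01010000100111
→ | → 11110101111111 = 15743

15743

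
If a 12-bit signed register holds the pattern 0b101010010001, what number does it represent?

-1391

pattern = 101010010001 (MSB is 1 ⇒ negative)
Invert: 010101101110, add 1 → 010101101111 = 1391, so the value is -1391.
(Equivalently: 2705 - 2^12 = 2705 - 4096 = -1391.)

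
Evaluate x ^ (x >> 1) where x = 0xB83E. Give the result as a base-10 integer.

58401

x = 1011100000111110 = 47166
x>>1 = 0101110000011111
XOR  = 1110010000100001 = 58401
(x ^ (x >> 1) gives the standard binary-reflected Gray code of x.)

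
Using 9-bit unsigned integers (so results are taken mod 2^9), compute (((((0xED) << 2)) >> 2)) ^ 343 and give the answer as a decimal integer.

0xED = 011101101
→ << 2 (mod 2^9) → 110110100 = 436
→ >> 2 → 001101101 = 109
343 = 101010111
→ ^ → 100111010 = 314

314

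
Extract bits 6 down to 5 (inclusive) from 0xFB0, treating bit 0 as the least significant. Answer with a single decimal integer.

1

v = 00111110110000
Shift right by 5: 001111101
Mask low 2 bits: 01 = 1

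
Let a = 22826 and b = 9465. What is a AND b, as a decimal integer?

22826 = 101100100101010
9465 = 010010011111001
AND → 000000000101000 = 40

40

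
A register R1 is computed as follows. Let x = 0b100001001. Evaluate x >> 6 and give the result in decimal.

x = 100001001
shift right by 6 → 000000100 = 4
(equivalently, floor(265 / 64))

4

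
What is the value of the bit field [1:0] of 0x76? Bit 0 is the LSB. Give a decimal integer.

2

v = 001110110
Shift right by 0: 001110110
Mask low 2 bits: 10 = 2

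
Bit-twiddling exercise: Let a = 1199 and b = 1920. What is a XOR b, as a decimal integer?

815

1199 = 10010101111
1920 = 11110000000
XOR → 01100101111 = 815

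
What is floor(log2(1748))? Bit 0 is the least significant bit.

1748 = 11011010100
The topmost 1 is at position 10 (since 2^10 = 1024 ≤ 1748 < 2048).

10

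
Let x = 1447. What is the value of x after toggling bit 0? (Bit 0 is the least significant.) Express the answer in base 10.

1446

x = 000010110100111
bit 0 is currently 1; toggle it via x ^ (1 << 0) = x ^ 1
→ 000010110100110 = 1446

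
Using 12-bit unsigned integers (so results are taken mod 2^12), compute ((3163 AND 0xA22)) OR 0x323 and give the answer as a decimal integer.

2851

3163 = 110001011011
0xA22 = 101000100010
→ AND → 100000000010 = 2050
0x323 = 001100100011
→ OR → 101100100011 = 2851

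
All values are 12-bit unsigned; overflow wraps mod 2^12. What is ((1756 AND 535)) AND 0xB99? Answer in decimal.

1756 = 011011011100
535 = 001000010111
→ AND → 001000010100 = 532
0xB99 = 101110011001
→ AND → 001000010000 = 528

528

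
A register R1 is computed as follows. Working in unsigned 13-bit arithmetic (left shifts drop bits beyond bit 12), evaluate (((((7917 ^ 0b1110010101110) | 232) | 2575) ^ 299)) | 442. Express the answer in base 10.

7917 = 1111011101101
0b1110010101110 = 1110010101110
→ ^ → 0001001000011 = 579
232 = 0000011101000
→ | → 0001011101011 = 747
2575 = 0101000001111
→ | → 0101011101111 = 2799
299 = 0000100101011
→ ^ → 0101111000100 = 3012
442 = 0000110111010
→ | → 0101111111110 = 3070

3070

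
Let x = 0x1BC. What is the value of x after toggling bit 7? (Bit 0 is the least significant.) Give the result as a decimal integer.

x = 00000110111100
bit 7 is currently 1; toggle it via x ^ (1 << 7) = x ^ 128
→ 00000100111100 = 316

316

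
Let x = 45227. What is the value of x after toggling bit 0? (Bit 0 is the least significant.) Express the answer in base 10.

x = 1011000010101011
bit 0 is currently 1; toggle it via x ^ (1 << 0) = x ^ 1
→ 1011000010101010 = 45226

45226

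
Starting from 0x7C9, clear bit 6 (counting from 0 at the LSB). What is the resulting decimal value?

1929

x = 11111001001
bit 6 is currently 1; clear it via x & ~(1 << 6) = x & ~64
→ 11110001001 = 1929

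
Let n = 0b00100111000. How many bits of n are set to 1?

n = 100111000
Count the 1s: 1 + 1 + 1 + 1 = 4

4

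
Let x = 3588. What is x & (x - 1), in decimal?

x = 111000000100 = 3588
x - 1 = 111000000011
AND   = 111000000000 = 3584
(x & (x - 1) clears the lowest set bit of x.)

3584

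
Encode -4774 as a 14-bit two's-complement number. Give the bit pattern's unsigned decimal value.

4774 in 14 bits: 01001010100110
Invert: 10110101011001
Add 1:  10110101011010 = 11610
(Check: 2^14 - 4774 = 16384 - 4774 = 11610.)

11610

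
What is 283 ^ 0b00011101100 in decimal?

503

283 = 100011011
b = 011101100
XOR → 111110111 = 503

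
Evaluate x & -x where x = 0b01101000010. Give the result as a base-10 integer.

x = 1101000010 = 834
-x (two's complement) = …0010111110
AND   = 0000000010 = 2
(x & -x isolates the lowest set bit of x.)

2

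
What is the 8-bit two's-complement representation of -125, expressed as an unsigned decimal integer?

125 in 8 bits: 01111101
Invert: 10000010
Add 1:  10000011 = 131
(Check: 2^8 - 125 = 256 - 125 = 131.)

131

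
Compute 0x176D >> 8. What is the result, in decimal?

0x176D = 1011101101101
shift right by 8 → 0000000010111 = 23
(equivalently, floor(5997 / 256))

23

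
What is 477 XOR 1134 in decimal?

1459

477 = 00111011101
1134 = 10001101110
XOR → 10110110011 = 1459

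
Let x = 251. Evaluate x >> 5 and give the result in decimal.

251 = 11111011
shift right by 5 → 00000111 = 7
(equivalently, floor(251 / 32))

7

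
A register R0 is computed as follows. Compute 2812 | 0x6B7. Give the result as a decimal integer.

2812 = 101011111100
0x6B7 = 011010110111
 OR → 111011111111 = 3839

3839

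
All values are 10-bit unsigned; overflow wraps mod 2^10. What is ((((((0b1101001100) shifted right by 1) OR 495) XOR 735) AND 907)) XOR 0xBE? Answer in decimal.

958

0b1101001100 = 1101001100
→ shifted right by 1 → 0110100110 = 422
495 = 0111101111
→ OR → 0111101111 = 495
735 = 1011011111
→ XOR → 1100110000 = 816
907 = 1110001011
→ AND → 1100000000 = 768
0xBE = 0010111110
→ XOR → 1110111110 = 958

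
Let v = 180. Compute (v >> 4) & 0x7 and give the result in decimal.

3

v = 010110100
Shift right by 4: 01011
Mask low 3 bits: 011 = 3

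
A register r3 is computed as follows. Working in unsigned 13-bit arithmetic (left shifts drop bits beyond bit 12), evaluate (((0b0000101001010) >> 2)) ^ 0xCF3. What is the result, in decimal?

0b0000101001010 = 0000101001010
→ >> 2 → 0000001010010 = 82
0xCF3 = 0110011110011
→ ^ → 0110010100001 = 3233

3233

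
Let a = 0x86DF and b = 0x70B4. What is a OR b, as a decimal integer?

0x86DF = 1000011011011111
0x70B4 = 0111000010110100
 OR → 1111011011111111 = 63231

63231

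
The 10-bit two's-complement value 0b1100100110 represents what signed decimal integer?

pattern = 1100100110 (MSB is 1 ⇒ negative)
Invert: 0011011001, add 1 → 0011011010 = 218, so the value is -218.
(Equivalently: 806 - 2^10 = 806 - 1024 = -218.)

-218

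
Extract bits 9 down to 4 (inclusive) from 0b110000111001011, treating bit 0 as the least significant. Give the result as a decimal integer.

v = 110000111001011
Shift right by 4: 11000011100
Mask low 6 bits: 011100 = 28

28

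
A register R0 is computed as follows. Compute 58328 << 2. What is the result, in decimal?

58328 = 001110001111011000
shift left by 2 → 111000111101100000 = 233312
(equivalently, 58328 × 2^2 = 58328 × 4)

233312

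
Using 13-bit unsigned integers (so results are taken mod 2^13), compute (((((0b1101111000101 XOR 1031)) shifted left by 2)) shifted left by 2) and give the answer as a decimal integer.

0b1101111000101 = 1101111000101
1031 = 0010000000111
→ XOR → 1111111000010 = 8130
→ shifted left by 2 (mod 2^13) → 1111100001000 = 7944
→ shifted left by 2 (mod 2^13) → 1110000100000 = 7200

7200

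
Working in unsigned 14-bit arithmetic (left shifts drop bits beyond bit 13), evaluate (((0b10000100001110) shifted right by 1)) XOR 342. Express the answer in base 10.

0b10000100001110 = 10000100001110
→ shifted right by 1 → 01000010000111 = 4231
342 = 00000101010110
→ XOR → 01000111010001 = 4561

4561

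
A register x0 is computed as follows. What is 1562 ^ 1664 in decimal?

154

1562 = 11000011010
1664 = 11010000000
XOR → 00010011010 = 154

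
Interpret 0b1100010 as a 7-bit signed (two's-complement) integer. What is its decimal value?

-30

pattern = 1100010 (MSB is 1 ⇒ negative)
Invert: 0011101, add 1 → 0011110 = 30, so the value is -30.
(Equivalently: 98 - 2^7 = 98 - 128 = -30.)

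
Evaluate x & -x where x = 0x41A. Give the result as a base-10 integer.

x = 10000011010 = 1050
-x (two's complement) = …01111100110
AND   = 00000000010 = 2
(x & -x isolates the lowest set bit of x.)

2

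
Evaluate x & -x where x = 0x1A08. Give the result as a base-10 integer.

8

x = 1101000001000 = 6664
-x (two's complement) = …0010111111000
AND   = 0000000001000 = 8
(x & -x isolates the lowest set bit of x.)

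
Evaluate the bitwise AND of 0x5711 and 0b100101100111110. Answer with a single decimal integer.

17168

0x5711 = 101011100010001
b = 100101100111110
AND → 100001100010000 = 17168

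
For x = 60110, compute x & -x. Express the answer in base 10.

x = 1110101011001110 = 60110
-x (two's complement) = …0001010100110010
AND   = 0000000000000010 = 2
(x & -x isolates the lowest set bit of x.)

2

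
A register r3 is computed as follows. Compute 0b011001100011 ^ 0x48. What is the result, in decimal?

a = 11001100011
0x48 = 00001001000
XOR → 11000101011 = 1579

1579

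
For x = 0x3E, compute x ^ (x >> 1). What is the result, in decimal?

33

x = 111110 = 62
x>>1 = 011111
XOR  = 100001 = 33
(x ^ (x >> 1) gives the standard binary-reflected Gray code of x.)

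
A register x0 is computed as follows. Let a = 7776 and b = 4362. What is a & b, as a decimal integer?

7776 = 1111001100000
4362 = 1000100001010
AND → 1000000000000 = 4096

4096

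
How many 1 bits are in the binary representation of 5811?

5811 = 1011010110011
Count the 1s: 1 + 1 + 1 + 1 + 1 + 1 + 1 + 1 = 8

8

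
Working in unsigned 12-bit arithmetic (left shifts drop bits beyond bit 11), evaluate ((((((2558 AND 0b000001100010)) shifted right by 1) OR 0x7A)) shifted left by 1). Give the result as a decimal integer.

246

2558 = 100111111110
0b000001100010 = 000001100010
→ AND → 000001100010 = 98
→ shifted right by 1 → 000000110001 = 49
0x7A = 000001111010
→ OR → 000001111011 = 123
→ shifted left by 1 (mod 2^12) → 000011110110 = 246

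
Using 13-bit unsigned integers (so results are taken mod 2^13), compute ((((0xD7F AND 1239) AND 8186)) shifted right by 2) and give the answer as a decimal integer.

0xD7F = 0110101111111
1239 = 0010011010111
→ AND → 0010001010111 = 1111
8186 = 1111111111010
→ AND → 0010001010010 = 1106
→ shifted right by 2 → 0000100010100 = 276

276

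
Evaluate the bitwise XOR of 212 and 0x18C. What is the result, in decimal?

212 = 011010100
0x18C = 110001100
XOR → 101011000 = 344

344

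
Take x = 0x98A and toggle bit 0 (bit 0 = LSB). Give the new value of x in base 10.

2443

x = 100110001010
bit 0 is currently 0; toggle it via x ^ (1 << 0) = x ^ 1
→ 100110001011 = 2443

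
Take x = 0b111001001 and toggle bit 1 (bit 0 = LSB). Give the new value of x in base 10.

x = 111001001
bit 1 is currently 0; toggle it via x ^ (1 << 1) = x ^ 2
→ 111001011 = 459

459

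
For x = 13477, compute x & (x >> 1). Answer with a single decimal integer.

4096

x = 11010010100101 = 13477
x>>1 = 01101001010010
AND  = 01000000000000 = 4096
(x & (x >> 1) has a 1 wherever x has two consecutive 1 bits.)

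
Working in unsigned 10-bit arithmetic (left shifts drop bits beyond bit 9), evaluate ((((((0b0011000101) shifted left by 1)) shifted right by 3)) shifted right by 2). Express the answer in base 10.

12

0b0011000101 = 0011000101
→ shifted left by 1 (mod 2^10) → 0110001010 = 394
→ shifted right by 3 → 0000110001 = 49
→ shifted right by 2 → 0000001100 = 12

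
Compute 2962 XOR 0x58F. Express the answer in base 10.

2962 = 101110010010
0x58F = 010110001111
XOR → 111000011101 = 3613

3613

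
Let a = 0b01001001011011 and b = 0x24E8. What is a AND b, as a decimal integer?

a = 01001001011011
0x24E8 = 10010011101000
AND → 00000001001000 = 72

72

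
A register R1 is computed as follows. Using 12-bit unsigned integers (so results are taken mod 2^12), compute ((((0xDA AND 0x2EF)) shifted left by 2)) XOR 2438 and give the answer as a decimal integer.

0xDA = 000011011010
0x2EF = 001011101111
→ AND → 000011001010 = 202
→ shifted left by 2 (mod 2^12) → 001100101000 = 808
2438 = 100110000110
→ XOR → 101010101110 = 2734

2734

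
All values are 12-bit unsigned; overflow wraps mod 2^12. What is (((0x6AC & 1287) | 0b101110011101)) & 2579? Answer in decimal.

2577

0x6AC = 011010101100
1287 = 010100000111
→ & → 010000000100 = 1028
0b101110011101 = 101110011101
→ | → 111110011101 = 3997
2579 = 101000010011
→ & → 101000010001 = 2577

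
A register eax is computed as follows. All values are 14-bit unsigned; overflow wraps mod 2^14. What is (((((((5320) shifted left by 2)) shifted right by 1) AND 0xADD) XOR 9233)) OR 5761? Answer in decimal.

16001

5320 = 01010011001000
→ shifted left by 2 (mod 2^14) → 01001100100000 = 4896
→ shifted right by 1 → 00100110010000 = 2448
0xADD = 00101011011101
→ AND → 00100010010000 = 2192
9233 = 10010000010001
→ XOR → 10110010000001 = 11393
5761 = 01011010000001
→ OR → 11111010000001 = 16001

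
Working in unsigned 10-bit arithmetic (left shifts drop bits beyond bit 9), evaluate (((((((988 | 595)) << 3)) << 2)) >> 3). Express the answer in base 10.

988 = 1111011100
595 = 1001010011
→ | → 1111011111 = 991
→ << 3 (mod 2^10) → 1011111000 = 760
→ << 2 (mod 2^10) → 1111100000 = 992
→ >> 3 → 0001111100 = 124

124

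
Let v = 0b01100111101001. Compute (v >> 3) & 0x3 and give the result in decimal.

1

v = 01100111101001
Shift right by 3: 01100111101
Mask low 2 bits: 01 = 1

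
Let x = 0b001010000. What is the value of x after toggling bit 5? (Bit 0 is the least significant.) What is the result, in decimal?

112

x = 001010000
bit 5 is currently 0; toggle it via x ^ (1 << 5) = x ^ 32
→ 001110000 = 112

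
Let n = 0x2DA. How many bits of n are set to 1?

6

0x2DA = 1011011010
Count the 1s: 1 + 1 + 1 + 1 + 1 + 1 = 6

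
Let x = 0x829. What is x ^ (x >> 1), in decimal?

x = 100000101001 = 2089
x>>1 = 010000010100
XOR  = 110000111101 = 3133
(x ^ (x >> 1) gives the standard binary-reflected Gray code of x.)

3133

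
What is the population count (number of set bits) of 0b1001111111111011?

n = 1001111111111011
Count the 1s: 1 + 1 + 1 + 1 + 1 + 1 + 1 + 1 + 1 + 1 + 1 + 1 + 1 = 13

13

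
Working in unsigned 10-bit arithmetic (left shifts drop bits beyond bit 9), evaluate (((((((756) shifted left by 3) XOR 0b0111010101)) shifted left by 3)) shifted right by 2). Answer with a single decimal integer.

234

756 = 1011110100
→ shifted left by 3 (mod 2^10) → 1110100000 = 928
0b0111010101 = 0111010101
→ XOR → 1001110101 = 629
→ shifted left by 3 (mod 2^10) → 1110101000 = 936
→ shifted right by 2 → 0011101010 = 234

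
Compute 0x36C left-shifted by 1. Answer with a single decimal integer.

0x36C = 01101101100
shift left by 1 → 11011011000 = 1752
(equivalently, 876 × 2^1 = 876 × 2)

1752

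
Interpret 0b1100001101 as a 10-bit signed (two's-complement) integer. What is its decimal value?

-243

pattern = 1100001101 (MSB is 1 ⇒ negative)
Invert: 0011110010, add 1 → 0011110011 = 243, so the value is -243.
(Equivalently: 781 - 2^10 = 781 - 1024 = -243.)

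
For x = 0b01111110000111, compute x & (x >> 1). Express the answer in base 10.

x = 1111110000111 = 8071
x>>1 = 0111111000011
AND  = 0111110000011 = 3971
(x & (x >> 1) has a 1 wherever x has two consecutive 1 bits.)

3971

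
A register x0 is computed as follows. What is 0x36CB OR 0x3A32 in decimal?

16123

0x36CB = 11011011001011
0x3A32 = 11101000110010
 OR → 11111011111011 = 16123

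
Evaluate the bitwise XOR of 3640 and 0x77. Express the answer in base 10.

3640 = 111000111000
0x77 = 000001110111
XOR → 111001001111 = 3663

3663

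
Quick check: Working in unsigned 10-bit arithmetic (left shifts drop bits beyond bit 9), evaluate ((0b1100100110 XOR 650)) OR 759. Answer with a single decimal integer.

0b1100100110 = 1100100110
650 = 1010001010
→ XOR → 0110101100 = 428
759 = 1011110111
→ OR → 1111111111 = 1023

1023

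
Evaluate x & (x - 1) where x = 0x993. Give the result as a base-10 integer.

x = 100110010011 = 2451
x - 1 = 100110010010
AND   = 100110010010 = 2450
(x & (x - 1) clears the lowest set bit of x.)

2450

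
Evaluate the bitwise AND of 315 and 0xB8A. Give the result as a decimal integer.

315 = 000100111011
0xB8A = 101110001010
AND → 000100001010 = 266

266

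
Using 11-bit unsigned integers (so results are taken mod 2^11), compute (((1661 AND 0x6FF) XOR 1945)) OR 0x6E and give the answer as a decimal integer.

1661 = 11001111101
0x6FF = 11011111111
→ AND → 11001111101 = 1661
1945 = 11110011001
→ XOR → 00111100100 = 484
0x6E = 00001101110
→ OR → 00111101110 = 494

494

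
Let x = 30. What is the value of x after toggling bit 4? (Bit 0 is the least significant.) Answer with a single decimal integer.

x = 00011110
bit 4 is currently 1; toggle it via x ^ (1 << 4) = x ^ 16
→ 00001110 = 14

14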